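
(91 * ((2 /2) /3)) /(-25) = -91 /75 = -1.21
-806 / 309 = -2.61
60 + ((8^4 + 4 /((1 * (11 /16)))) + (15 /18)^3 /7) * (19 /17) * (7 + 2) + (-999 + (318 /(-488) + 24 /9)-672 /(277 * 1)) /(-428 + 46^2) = 6170763384821225 /149341904096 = 41319.70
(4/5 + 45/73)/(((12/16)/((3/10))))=1034/1825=0.57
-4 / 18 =-2 / 9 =-0.22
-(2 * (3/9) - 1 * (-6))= -20/3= -6.67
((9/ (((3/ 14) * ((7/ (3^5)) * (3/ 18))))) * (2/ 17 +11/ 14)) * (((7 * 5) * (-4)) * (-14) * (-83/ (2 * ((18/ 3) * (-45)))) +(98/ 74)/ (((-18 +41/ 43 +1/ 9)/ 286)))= 4542942693870/ 2061233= 2203992.80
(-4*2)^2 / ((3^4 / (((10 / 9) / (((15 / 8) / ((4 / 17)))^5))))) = 0.00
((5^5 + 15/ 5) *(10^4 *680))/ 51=1251200000/ 3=417066666.67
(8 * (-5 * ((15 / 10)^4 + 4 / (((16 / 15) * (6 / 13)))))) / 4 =-1055 / 8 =-131.88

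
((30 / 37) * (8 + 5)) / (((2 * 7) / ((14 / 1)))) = 390 / 37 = 10.54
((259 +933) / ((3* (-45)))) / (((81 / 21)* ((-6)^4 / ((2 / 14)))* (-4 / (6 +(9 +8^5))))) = 4884667 / 2361960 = 2.07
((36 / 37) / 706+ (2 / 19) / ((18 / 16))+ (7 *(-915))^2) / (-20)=-2051201.25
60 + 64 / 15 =64.27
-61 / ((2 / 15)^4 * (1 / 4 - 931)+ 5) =-1029375 / 79411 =-12.96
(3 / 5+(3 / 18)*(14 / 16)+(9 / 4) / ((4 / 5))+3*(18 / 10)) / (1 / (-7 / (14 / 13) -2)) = -3655 / 48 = -76.15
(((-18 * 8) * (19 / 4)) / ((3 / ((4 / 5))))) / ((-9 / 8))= 2432 / 15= 162.13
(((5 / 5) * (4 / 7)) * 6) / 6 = 4 / 7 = 0.57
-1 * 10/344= -5/172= -0.03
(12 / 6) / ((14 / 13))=13 / 7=1.86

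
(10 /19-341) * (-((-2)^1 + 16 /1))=90566 /19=4766.63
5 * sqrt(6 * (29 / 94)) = 5 * sqrt(4089) / 47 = 6.80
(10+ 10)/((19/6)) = 120/19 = 6.32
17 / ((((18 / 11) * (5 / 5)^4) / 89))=16643 / 18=924.61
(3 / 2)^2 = 9 / 4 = 2.25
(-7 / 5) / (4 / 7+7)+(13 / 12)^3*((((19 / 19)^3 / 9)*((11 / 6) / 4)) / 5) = -17008301 / 98910720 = -0.17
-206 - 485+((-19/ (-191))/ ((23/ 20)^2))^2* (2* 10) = -7053180549011/ 10208879521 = -690.89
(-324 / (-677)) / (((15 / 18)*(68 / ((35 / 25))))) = 3402 / 287725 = 0.01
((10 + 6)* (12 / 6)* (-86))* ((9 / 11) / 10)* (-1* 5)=12384 / 11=1125.82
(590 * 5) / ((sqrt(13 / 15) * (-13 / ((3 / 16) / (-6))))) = 1475 * sqrt(195) / 2704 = 7.62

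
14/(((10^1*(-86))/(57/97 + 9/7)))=-636/20855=-0.03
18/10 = 1.80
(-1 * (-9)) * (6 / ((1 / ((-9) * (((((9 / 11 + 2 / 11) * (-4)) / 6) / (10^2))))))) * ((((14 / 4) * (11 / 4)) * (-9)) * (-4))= 56133 / 50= 1122.66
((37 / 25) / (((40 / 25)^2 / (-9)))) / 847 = -333 / 54208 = -0.01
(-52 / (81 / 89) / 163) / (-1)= 0.35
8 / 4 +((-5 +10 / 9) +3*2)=37 / 9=4.11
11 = 11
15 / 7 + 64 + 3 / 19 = 8818 / 133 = 66.30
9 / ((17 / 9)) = 81 / 17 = 4.76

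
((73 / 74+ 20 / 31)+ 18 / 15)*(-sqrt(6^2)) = -97437 / 5735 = -16.99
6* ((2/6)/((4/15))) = 15/2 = 7.50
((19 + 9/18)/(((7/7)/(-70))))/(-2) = 1365/2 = 682.50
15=15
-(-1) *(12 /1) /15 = 4 /5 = 0.80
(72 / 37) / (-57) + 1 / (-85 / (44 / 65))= -163532 / 3884075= -0.04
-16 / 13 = -1.23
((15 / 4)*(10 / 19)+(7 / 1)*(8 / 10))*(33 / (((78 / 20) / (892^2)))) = 12594565456 / 247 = 50990143.55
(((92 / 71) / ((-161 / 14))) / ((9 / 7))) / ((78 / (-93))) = 868 / 8307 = 0.10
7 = 7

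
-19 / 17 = -1.12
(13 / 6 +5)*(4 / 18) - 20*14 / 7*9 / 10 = -929 / 27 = -34.41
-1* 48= -48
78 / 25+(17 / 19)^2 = 35383 / 9025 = 3.92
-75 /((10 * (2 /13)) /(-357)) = 69615 /4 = 17403.75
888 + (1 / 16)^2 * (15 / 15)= 888.00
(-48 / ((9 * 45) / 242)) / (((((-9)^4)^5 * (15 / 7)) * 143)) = -2464 / 320050543209673650686325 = -0.00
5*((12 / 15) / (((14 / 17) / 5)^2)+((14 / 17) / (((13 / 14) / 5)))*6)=3037325 / 10829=280.48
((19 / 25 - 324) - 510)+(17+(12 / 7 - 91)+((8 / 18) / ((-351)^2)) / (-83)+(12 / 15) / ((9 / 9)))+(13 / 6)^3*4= -864.04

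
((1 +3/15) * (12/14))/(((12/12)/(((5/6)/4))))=3/14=0.21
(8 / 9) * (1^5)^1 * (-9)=-8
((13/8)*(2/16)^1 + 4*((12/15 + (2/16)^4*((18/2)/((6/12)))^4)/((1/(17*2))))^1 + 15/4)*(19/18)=2430841/640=3798.19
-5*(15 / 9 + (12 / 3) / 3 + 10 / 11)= -215 / 11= -19.55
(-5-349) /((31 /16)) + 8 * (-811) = -206792 /31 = -6670.71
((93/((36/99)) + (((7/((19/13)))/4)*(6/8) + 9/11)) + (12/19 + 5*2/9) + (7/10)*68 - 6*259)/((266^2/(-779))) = 7694769997/560387520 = 13.73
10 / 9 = 1.11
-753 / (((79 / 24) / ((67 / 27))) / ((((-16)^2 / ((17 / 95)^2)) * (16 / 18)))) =-2486655795200 / 616437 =-4033917.16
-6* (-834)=5004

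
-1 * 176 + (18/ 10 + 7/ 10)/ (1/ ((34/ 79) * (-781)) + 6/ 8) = -172.65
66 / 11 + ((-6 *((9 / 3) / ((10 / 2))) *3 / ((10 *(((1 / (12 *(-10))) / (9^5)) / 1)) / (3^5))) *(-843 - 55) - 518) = -8349686381488 / 5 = -1669937276297.60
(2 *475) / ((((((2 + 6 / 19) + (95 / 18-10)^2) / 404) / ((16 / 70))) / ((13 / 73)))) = 49143594240 / 77432341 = 634.66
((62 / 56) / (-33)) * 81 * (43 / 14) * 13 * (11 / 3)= -155961 / 392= -397.86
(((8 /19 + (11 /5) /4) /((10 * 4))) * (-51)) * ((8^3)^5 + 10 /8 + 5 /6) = -2648538793359074457 /60800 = -43561493311826.88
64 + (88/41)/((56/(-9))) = 18269/287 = 63.66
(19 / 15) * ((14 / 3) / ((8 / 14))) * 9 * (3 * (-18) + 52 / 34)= -415226 / 85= -4885.01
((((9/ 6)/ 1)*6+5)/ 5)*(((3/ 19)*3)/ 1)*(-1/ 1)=-126/ 95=-1.33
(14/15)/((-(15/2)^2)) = -56/3375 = -0.02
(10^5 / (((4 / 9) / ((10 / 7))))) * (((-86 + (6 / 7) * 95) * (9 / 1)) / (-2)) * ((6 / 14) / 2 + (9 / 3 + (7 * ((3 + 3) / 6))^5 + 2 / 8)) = 38126133000000 / 343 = 111154906705.54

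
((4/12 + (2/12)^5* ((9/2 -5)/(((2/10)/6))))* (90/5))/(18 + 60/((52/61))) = 11167/165456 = 0.07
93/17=5.47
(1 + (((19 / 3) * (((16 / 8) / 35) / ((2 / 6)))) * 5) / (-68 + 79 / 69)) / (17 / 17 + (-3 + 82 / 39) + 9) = 1157091 / 11463305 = 0.10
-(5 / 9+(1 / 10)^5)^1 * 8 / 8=-500009 / 900000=-0.56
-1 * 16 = -16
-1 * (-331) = 331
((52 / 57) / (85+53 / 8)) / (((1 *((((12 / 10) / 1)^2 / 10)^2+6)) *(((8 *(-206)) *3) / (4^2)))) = -0.00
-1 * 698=-698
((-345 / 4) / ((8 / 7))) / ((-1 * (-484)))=-2415 / 15488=-0.16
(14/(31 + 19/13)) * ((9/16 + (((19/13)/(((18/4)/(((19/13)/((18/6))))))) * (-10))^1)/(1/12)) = -521171/98748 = -5.28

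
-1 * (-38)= 38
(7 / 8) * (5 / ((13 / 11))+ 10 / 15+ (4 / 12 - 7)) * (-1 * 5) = 805 / 104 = 7.74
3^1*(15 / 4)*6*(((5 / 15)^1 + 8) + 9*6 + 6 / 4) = 17235 / 4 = 4308.75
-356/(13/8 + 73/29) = -82592/961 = -85.94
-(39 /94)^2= -1521 /8836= -0.17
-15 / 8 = -1.88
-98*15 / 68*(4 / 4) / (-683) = 0.03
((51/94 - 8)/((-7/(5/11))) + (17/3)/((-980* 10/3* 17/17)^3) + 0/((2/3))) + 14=7047981835920899/486596264000000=14.48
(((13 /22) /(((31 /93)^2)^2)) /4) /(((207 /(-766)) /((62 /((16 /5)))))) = -6945705 /8096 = -857.92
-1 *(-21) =21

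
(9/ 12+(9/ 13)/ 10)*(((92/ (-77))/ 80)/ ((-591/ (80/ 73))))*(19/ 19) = 1633/ 71976905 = 0.00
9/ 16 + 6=105/ 16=6.56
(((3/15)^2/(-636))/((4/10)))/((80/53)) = -1/9600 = -0.00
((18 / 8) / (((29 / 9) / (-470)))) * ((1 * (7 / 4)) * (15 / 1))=-8614.98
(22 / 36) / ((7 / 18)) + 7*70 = 3441 / 7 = 491.57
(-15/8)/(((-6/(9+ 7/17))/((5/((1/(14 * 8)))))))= 28000/17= 1647.06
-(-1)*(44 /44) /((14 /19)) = 19 /14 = 1.36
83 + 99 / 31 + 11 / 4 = 11029 / 124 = 88.94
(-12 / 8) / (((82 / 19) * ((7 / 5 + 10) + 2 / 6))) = -855 / 28864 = -0.03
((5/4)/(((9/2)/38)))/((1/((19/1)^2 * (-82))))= -2812190/9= -312465.56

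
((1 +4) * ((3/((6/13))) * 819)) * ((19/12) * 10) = 1685775/4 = 421443.75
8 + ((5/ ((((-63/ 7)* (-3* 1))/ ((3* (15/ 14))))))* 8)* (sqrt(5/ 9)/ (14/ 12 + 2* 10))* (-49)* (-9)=8 + 4200* sqrt(5)/ 127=81.95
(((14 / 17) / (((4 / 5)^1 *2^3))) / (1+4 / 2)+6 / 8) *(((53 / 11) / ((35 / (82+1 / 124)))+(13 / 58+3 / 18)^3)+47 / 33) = 259806077437217 / 25652537507520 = 10.13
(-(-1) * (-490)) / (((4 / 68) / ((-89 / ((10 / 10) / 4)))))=2965480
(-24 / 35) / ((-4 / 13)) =78 / 35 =2.23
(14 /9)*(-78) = -364 /3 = -121.33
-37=-37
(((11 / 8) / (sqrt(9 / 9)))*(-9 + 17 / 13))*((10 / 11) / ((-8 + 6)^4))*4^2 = -125 / 13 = -9.62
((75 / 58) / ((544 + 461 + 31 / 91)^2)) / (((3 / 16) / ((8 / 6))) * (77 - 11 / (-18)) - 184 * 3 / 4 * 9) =-9937200 / 9561931447721759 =-0.00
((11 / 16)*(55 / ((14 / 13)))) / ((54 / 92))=180895 / 3024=59.82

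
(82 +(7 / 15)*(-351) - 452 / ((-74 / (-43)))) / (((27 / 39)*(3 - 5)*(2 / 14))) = 1932931 / 1110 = 1741.38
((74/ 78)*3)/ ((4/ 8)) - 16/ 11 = 606/ 143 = 4.24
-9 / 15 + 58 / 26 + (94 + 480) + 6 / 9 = 112378 / 195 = 576.30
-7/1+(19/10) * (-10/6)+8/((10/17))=3.43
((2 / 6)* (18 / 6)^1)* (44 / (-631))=-44 / 631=-0.07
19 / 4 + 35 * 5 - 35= 579 / 4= 144.75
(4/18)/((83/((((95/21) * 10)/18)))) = 950/141183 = 0.01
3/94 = 0.03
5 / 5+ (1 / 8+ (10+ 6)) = 137 / 8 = 17.12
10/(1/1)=10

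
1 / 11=0.09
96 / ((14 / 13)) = 624 / 7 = 89.14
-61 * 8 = -488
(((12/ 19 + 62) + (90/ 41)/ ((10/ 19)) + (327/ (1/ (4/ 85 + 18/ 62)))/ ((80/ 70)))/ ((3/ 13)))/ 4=176.95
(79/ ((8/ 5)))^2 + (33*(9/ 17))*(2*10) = 3032585/ 1088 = 2787.30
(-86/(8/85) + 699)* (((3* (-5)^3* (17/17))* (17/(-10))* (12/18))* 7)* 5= -12777625/4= -3194406.25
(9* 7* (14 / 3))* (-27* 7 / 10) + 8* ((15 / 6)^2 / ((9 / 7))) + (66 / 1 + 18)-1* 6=-5439.71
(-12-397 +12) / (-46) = 397 / 46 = 8.63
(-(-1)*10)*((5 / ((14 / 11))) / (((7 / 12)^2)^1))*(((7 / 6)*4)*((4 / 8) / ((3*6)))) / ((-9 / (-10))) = 22000 / 1323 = 16.63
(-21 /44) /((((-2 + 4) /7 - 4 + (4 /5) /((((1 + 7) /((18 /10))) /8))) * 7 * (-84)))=-0.00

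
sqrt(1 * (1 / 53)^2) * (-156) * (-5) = 780 / 53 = 14.72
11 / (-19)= -11 / 19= -0.58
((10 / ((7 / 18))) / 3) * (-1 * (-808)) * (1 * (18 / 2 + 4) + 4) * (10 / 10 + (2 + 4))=824160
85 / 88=0.97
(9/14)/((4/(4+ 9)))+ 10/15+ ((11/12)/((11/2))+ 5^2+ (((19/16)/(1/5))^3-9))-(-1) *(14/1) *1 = 20836747/86016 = 242.24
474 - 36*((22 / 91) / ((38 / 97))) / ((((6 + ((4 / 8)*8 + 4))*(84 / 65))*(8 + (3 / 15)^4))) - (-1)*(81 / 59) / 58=8808312950413 / 18588028529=473.87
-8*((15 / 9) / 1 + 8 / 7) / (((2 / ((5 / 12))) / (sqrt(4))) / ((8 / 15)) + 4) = -944 / 357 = -2.64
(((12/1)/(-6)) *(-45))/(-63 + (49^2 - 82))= 15/376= 0.04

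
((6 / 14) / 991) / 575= 3 / 3988775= 0.00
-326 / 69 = -4.72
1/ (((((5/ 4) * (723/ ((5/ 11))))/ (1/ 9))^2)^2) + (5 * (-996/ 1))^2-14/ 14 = 650957500737216546068125615/ 26247864025785091041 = 24800399.00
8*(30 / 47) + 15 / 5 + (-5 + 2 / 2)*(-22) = 4517 / 47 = 96.11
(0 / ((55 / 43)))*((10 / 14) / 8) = 0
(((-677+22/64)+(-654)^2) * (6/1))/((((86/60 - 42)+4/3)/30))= -9224049825/4708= -1959228.93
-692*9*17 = -105876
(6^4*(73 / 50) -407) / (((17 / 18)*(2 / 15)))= 1002483 / 85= 11793.92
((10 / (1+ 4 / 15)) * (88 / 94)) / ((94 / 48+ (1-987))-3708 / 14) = -221760 / 37472959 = -0.01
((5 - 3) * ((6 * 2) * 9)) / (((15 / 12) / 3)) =2592 / 5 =518.40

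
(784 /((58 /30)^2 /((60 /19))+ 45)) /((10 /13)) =13759200 /623479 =22.07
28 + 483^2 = 233317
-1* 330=-330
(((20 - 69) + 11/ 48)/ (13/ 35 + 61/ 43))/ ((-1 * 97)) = 3523205/ 12543264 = 0.28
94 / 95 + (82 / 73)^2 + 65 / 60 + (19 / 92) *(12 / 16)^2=7714574431 / 2235622080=3.45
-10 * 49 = -490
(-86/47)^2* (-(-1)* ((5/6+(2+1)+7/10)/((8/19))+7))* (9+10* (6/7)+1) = 51246884/46389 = 1104.72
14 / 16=7 / 8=0.88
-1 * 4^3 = -64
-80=-80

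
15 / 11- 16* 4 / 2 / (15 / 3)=-277 / 55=-5.04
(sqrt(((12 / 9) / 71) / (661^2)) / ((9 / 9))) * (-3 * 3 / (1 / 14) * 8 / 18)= -112 * sqrt(213) / 140793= -0.01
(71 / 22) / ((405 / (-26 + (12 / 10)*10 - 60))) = -2627 / 4455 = -0.59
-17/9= -1.89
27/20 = 1.35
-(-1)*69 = 69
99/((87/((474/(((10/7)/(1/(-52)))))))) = -7.26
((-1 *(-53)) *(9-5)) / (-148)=-53 / 37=-1.43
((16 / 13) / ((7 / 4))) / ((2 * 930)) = 16 / 42315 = 0.00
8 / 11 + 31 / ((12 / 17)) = 5893 / 132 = 44.64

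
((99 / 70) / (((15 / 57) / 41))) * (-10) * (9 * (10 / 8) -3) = -2544993 / 140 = -18178.52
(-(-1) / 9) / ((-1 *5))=-1 / 45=-0.02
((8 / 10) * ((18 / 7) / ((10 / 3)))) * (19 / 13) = 2052 / 2275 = 0.90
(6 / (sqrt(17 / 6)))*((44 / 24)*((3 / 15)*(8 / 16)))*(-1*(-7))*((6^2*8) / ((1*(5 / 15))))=33264*sqrt(102) / 85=3952.35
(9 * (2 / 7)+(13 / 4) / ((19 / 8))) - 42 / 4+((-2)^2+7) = 1181 / 266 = 4.44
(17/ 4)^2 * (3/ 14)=3.87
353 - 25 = 328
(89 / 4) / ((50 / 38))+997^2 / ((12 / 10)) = 248507323 / 300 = 828357.74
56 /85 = 0.66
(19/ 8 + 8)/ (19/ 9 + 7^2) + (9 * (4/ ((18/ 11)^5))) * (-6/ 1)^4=1185395867/ 298080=3976.77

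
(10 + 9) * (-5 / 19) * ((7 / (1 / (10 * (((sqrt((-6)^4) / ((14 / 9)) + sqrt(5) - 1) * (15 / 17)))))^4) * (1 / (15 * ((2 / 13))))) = -671920835625000000 / 28647703 - 16505116875000000 * sqrt(5) / 4092529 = -32472648113.83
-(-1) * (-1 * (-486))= 486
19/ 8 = 2.38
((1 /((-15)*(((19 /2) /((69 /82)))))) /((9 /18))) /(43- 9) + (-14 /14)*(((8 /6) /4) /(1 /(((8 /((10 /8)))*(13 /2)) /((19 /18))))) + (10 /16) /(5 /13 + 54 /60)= -559559297 /44231620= -12.65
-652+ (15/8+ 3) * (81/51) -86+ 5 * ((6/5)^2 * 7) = -462303/680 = -679.86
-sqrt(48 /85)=-4*sqrt(255) /85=-0.75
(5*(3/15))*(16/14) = 8/7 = 1.14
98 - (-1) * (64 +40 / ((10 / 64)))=418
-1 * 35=-35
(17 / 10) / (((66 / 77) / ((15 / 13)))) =119 / 52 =2.29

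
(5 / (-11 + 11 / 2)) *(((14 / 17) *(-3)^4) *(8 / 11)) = -90720 / 2057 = -44.10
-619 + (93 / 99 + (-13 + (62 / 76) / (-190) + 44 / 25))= -749690927 / 1191300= -629.30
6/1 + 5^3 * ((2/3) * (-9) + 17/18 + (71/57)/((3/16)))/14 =32201/1596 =20.18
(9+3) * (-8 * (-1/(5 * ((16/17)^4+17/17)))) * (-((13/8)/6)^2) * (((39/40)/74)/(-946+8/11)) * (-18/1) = -6055356021/30584588470400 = -0.00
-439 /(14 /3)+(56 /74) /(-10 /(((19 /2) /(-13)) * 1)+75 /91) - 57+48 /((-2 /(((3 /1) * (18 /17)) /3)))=-38973352379 /220898510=-176.43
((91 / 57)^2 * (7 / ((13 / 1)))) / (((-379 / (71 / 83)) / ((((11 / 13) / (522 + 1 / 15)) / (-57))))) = 1339415 / 15206800156677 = 0.00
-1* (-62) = 62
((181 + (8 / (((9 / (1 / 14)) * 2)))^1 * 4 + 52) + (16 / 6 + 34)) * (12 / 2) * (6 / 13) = 67988 / 91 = 747.12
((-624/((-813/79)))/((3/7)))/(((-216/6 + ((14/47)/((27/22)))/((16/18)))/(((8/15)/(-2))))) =3326848/3150375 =1.06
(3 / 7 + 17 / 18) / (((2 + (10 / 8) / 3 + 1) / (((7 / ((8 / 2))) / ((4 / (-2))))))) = -173 / 492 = -0.35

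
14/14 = 1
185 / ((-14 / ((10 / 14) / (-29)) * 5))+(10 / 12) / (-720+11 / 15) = 980220 / 15331169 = 0.06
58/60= 29/30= 0.97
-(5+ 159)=-164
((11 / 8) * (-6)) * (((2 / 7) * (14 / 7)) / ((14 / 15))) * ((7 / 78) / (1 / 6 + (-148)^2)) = -99 / 4783870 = -0.00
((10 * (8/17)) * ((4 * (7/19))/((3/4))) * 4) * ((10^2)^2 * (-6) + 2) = -2150328320/969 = -2219121.07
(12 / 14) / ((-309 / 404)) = -808 / 721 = -1.12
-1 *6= -6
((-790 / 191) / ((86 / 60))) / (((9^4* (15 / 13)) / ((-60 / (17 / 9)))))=410800 / 33927903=0.01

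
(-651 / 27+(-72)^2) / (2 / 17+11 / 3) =789463 / 579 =1363.49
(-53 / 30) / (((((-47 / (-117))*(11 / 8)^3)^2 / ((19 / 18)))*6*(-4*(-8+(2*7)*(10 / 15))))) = 1045604352 / 19566891245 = 0.05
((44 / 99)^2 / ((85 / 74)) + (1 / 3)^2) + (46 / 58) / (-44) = 2328569 / 8785260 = 0.27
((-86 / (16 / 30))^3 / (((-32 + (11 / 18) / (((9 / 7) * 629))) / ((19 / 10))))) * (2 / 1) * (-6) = -155854612451925 / 52170544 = -2987406.31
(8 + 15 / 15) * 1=9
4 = 4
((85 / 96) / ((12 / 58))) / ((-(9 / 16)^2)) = -13.53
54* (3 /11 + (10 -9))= 756 /11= 68.73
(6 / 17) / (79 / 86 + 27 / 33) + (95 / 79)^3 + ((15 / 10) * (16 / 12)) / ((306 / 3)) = 81047554544 / 41313216927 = 1.96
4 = 4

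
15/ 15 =1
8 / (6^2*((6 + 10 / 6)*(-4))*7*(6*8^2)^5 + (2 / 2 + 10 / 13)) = -104 / 838815771562868713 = -0.00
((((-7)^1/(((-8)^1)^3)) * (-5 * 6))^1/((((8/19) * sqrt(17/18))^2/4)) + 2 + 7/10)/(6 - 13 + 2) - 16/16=365309/870400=0.42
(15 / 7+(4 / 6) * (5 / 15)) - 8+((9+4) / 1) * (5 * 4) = 16025 / 63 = 254.37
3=3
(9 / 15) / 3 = 1 / 5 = 0.20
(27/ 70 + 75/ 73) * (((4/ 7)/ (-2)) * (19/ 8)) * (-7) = 137199/ 20440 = 6.71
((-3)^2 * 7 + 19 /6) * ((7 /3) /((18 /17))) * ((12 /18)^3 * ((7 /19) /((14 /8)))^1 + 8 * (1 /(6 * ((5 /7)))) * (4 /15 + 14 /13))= 5061520534 /13504725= 374.80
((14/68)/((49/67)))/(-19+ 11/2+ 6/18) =-201/9401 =-0.02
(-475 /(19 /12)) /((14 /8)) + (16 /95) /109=-12425888 /72485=-171.43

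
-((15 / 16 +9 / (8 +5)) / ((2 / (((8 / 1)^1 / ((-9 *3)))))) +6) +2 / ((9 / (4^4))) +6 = 26737 / 468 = 57.13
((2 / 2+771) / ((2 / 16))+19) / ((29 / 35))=216825 / 29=7476.72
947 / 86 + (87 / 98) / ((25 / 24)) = 11.86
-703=-703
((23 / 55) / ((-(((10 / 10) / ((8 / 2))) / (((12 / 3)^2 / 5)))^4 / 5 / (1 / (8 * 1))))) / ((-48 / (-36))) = -36175872 / 6875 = -5261.95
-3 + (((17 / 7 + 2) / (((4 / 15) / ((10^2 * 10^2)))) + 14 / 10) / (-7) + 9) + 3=-5810344 / 245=-23715.69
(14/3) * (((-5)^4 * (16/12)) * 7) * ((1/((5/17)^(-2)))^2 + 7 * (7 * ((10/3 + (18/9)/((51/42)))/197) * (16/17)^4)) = 201375405595000/7552219383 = 26664.40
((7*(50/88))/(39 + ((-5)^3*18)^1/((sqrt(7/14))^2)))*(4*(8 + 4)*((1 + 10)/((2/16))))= -5600/1487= -3.77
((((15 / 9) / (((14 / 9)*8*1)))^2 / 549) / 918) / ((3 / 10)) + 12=12643900541 / 1053658368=12.00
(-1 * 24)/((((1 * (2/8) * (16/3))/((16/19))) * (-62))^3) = 5184/204336469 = 0.00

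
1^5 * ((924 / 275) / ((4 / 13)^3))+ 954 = 1069.34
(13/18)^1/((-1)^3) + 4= 59/18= 3.28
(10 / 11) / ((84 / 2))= 5 / 231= 0.02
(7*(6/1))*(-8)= -336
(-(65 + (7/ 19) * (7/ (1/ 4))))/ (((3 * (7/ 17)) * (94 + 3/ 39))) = -105417/ 162659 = -0.65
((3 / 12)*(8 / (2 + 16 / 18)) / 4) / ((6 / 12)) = 9 / 26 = 0.35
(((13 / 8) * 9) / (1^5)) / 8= 117 / 64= 1.83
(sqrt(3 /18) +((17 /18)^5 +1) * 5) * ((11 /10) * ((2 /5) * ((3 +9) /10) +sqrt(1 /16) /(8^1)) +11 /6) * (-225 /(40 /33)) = -418620420295 /107495424 - 1897401 * sqrt(6) /25600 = -4075.86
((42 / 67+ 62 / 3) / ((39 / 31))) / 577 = 0.03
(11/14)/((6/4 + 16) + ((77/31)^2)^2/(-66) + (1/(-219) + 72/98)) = 15573334623/349901079068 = 0.04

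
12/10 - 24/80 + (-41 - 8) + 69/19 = -8449/190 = -44.47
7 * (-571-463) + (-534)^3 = -152280542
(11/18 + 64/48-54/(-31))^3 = 8703679193/173741112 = 50.10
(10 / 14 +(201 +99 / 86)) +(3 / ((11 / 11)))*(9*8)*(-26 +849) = 107138461 / 602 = 177970.87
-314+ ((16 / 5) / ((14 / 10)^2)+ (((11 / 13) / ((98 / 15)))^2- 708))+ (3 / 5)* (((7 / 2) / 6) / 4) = -33119290157 / 32461520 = -1020.26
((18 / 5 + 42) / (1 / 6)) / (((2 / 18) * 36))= 342 / 5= 68.40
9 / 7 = 1.29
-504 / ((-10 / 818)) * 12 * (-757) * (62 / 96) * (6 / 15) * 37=-89491779972 / 25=-3579671198.88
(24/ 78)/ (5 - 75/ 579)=193/ 3055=0.06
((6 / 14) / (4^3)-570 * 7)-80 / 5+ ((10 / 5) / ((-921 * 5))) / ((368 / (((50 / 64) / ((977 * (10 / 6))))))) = -49523234227787 / 12362285824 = -4005.99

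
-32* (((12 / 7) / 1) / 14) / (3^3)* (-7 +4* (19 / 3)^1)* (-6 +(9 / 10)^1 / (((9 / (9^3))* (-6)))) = 21296 / 441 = 48.29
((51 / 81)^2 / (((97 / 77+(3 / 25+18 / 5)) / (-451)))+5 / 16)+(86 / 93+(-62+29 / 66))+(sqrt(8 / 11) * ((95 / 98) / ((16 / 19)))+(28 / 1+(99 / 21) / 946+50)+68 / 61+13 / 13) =-5638084013733335 / 350030307532752+1805 * sqrt(22) / 8624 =-15.13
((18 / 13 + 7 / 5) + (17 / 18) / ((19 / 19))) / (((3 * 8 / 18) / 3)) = 4363 / 520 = 8.39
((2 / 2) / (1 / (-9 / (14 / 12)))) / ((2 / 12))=-324 / 7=-46.29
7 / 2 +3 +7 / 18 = 6.89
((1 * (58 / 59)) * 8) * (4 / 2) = 928 / 59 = 15.73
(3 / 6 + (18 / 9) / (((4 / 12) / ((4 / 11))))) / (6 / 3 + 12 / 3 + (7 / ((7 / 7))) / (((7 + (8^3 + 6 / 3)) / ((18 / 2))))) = 30739 / 70158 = 0.44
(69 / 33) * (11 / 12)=23 / 12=1.92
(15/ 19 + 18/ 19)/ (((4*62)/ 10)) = 0.07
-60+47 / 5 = -253 / 5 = -50.60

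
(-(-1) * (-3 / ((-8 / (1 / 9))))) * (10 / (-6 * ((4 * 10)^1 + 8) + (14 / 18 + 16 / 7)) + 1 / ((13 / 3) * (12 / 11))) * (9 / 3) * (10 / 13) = 823505 / 48539504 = 0.02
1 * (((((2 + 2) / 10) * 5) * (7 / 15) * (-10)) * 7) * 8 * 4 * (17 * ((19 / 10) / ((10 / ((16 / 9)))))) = -8103424 / 675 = -12005.07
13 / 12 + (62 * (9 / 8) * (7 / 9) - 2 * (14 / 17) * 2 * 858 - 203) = -151675 / 51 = -2974.02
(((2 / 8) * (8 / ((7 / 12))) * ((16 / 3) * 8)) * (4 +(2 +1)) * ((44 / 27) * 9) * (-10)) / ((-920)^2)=-1408 / 7935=-0.18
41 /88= 0.47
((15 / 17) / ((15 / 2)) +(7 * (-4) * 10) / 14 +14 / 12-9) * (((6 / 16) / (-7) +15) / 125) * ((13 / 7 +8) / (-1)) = 54422577 / 1666000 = 32.67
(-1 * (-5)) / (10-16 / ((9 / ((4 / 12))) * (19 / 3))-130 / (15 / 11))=-855 / 14608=-0.06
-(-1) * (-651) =-651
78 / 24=13 / 4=3.25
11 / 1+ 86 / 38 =13.26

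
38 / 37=1.03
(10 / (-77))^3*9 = -9000 / 456533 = -0.02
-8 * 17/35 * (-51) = 6936/35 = 198.17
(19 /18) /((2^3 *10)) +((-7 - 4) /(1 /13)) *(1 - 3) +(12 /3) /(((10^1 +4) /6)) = 287.73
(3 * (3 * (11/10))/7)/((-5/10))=-99/35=-2.83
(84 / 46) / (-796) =-21 / 9154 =-0.00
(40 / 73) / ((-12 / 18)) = -60 / 73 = -0.82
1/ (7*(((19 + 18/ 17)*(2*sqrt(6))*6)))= 17*sqrt(6)/ 171864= 0.00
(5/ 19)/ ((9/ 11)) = 55/ 171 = 0.32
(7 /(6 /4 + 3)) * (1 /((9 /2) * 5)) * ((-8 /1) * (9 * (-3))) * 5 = 224 /3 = 74.67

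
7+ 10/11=87/11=7.91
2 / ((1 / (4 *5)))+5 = 45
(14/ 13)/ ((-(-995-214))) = 14/ 15717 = 0.00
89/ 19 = 4.68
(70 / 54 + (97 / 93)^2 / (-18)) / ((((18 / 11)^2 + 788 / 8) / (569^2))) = 7537324759481 / 1905936885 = 3954.66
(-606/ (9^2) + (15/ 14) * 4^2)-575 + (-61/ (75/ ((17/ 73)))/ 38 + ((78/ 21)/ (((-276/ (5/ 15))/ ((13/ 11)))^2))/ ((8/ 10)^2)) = -91067416945138793/ 161083308355200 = -565.34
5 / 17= 0.29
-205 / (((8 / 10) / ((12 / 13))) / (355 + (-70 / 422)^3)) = -10254518087250 / 122121103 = -83970.07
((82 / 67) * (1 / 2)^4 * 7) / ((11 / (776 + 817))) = 457191 / 5896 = 77.54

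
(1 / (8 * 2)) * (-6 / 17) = -3 / 136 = -0.02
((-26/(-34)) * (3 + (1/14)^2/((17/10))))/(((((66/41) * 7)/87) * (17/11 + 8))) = 1.86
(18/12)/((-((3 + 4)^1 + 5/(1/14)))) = -3/154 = -0.02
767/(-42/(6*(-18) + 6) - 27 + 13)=-13039/231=-56.45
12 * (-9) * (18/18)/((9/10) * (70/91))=-156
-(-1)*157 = 157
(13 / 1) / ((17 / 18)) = 13.76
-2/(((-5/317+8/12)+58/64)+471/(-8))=60864/1744297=0.03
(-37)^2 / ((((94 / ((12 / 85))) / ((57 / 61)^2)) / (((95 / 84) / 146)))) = 84509739 / 6076973476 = 0.01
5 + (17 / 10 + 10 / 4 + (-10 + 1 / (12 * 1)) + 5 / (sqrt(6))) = -43 / 60 + 5 * sqrt(6) / 6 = 1.32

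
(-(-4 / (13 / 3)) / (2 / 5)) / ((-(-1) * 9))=10 / 39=0.26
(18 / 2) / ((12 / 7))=21 / 4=5.25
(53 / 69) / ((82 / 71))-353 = -1993511 / 5658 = -352.33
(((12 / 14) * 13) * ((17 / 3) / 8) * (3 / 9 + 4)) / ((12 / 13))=37.05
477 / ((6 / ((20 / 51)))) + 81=1907 / 17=112.18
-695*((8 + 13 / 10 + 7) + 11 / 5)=-25715 / 2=-12857.50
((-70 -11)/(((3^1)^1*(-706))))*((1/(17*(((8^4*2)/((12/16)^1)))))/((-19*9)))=-9/7472349184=-0.00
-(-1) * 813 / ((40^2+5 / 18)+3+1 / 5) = 73170 / 144313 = 0.51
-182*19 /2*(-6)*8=82992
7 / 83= 0.08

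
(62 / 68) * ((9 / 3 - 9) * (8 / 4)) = -186 / 17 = -10.94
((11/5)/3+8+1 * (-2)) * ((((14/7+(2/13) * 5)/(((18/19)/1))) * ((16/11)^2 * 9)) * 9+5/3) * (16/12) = 958194676/212355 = 4512.23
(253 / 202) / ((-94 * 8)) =-253 / 151904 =-0.00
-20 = -20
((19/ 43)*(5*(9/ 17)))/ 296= 0.00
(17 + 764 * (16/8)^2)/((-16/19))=-58387/16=-3649.19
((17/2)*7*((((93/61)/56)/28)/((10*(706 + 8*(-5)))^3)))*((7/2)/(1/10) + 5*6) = 6851/538194527539200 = 0.00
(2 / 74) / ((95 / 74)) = 2 / 95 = 0.02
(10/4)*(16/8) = 5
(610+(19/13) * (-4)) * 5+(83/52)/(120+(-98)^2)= 1527446003/505648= 3020.77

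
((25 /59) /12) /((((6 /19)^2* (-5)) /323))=-583015 /25488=-22.87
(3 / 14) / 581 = 3 / 8134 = 0.00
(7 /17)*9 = 63 /17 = 3.71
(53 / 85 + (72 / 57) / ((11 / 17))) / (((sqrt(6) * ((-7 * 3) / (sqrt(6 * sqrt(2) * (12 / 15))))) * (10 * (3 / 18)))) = -91514 * 2^(1 / 4) * sqrt(5) / 3108875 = -0.08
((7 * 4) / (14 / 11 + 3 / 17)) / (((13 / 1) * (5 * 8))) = 1309 / 35230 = 0.04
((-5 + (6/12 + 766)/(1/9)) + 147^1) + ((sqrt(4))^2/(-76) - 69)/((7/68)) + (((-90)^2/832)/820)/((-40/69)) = 6369.68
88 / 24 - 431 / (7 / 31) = -1905.05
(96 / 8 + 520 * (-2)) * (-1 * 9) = 9252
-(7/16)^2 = -49/256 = -0.19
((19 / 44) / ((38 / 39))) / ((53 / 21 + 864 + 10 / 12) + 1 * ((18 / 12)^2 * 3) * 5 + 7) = 273 / 559394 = 0.00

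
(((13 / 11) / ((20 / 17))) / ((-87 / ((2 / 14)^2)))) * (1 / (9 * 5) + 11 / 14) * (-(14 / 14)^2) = 112489 / 590851800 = 0.00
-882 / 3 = -294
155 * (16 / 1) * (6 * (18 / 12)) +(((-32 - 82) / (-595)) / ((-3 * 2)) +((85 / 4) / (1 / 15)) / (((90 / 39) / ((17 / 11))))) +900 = 1226974603 / 52360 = 23433.43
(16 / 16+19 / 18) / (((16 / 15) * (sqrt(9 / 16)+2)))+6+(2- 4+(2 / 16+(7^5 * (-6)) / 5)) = -13307959 / 660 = -20163.57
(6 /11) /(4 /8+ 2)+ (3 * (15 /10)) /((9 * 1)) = 79 /110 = 0.72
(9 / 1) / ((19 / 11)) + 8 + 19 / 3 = 1114 / 57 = 19.54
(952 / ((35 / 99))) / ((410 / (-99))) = -666468 / 1025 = -650.21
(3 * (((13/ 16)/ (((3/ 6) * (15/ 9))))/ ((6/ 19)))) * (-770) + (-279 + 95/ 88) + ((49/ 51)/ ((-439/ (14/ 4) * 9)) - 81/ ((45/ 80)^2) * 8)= -20963863675/ 2216511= -9458.05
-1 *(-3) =3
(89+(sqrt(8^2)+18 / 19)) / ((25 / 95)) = 1861 / 5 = 372.20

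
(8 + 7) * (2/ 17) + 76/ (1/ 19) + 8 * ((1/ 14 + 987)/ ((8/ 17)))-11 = 4335165/ 238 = 18214.98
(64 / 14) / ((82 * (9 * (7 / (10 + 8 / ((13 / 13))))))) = 32 / 2009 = 0.02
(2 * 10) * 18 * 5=1800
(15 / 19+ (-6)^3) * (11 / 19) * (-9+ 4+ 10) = -224895 / 361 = -622.98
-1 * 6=-6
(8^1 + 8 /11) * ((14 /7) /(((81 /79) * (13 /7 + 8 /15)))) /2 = 88480 /24849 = 3.56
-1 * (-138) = 138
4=4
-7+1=-6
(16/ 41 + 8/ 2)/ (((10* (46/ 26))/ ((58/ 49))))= 13572/ 46207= 0.29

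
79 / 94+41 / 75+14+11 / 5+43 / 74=2369584 / 130425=18.17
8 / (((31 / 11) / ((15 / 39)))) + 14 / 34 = 10301 / 6851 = 1.50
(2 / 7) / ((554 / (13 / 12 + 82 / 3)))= 341 / 23268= 0.01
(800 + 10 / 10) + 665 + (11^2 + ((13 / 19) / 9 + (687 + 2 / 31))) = 2274.14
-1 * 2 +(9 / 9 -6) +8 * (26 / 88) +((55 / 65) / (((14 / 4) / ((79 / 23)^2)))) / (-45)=-111989327 / 23828805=-4.70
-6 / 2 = -3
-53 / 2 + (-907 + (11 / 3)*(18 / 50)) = -46609 / 50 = -932.18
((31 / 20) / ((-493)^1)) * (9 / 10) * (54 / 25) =-7533 / 1232500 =-0.01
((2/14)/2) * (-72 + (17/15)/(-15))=-16217/3150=-5.15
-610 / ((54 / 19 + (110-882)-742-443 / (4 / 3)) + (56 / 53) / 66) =81083640 / 245031023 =0.33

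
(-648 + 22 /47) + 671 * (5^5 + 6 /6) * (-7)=-690123068 /47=-14683469.53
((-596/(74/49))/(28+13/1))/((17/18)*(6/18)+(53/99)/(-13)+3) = -112756644/38348243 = -2.94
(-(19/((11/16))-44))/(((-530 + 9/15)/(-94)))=2.91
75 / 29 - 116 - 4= -117.41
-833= -833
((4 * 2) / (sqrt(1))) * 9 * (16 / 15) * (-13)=-998.40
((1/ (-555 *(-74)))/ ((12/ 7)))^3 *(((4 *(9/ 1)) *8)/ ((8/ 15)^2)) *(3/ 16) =343/ 630552922275840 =0.00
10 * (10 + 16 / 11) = 1260 / 11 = 114.55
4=4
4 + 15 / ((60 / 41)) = 57 / 4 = 14.25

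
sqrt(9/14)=3 * sqrt(14)/14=0.80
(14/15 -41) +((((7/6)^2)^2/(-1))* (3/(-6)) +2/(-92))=-11673437/298080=-39.16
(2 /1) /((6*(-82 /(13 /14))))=-13 /3444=-0.00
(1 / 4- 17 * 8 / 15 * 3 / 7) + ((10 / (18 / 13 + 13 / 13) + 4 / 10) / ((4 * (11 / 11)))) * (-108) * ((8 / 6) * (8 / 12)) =-494243 / 4340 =-113.88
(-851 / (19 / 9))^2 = 58660281 / 361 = 162493.85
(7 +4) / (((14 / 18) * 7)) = 99 / 49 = 2.02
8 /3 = 2.67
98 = 98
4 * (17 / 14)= 34 / 7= 4.86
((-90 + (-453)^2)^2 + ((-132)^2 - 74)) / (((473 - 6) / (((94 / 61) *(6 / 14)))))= 11864817666102 / 199409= 59499910.57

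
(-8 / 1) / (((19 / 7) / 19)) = -56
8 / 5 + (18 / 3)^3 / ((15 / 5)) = 368 / 5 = 73.60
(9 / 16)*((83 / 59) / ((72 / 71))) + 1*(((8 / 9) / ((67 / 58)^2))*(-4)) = -1.88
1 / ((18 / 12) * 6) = 1 / 9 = 0.11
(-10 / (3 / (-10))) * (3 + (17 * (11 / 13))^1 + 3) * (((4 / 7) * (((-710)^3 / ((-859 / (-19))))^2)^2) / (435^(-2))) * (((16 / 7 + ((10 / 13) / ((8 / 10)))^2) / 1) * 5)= 271502660480932617163768855043559548062500000000000000 / 58613653452942133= 4632071957413609156272235000000000000.00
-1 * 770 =-770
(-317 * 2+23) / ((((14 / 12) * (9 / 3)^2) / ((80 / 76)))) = -24440 / 399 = -61.25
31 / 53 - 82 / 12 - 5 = -3577 / 318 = -11.25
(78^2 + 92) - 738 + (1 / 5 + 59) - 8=27446 / 5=5489.20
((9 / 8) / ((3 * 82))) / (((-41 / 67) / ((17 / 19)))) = -3417 / 511024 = -0.01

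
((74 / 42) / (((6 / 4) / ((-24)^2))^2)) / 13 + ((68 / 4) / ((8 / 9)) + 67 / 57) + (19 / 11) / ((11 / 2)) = 20005.49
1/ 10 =0.10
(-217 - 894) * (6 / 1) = -6666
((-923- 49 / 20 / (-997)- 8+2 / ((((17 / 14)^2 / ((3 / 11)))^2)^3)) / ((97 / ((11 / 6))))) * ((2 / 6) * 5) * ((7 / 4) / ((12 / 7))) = -938886076913950327037051366659 / 31361087104905642296277884544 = -29.94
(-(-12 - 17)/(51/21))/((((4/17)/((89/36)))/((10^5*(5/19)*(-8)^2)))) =211309941.52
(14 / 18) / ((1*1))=7 / 9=0.78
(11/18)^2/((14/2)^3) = 121/111132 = 0.00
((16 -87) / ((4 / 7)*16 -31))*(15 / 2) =2485 / 102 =24.36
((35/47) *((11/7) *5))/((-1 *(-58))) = 275/2726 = 0.10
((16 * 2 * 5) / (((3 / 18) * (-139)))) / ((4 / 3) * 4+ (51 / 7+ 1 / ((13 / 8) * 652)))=-42719040 / 78059203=-0.55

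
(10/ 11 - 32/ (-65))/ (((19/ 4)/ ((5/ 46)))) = 0.03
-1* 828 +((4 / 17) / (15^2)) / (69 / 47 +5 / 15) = -828.00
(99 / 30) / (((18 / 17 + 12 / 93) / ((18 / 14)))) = 156519 / 43820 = 3.57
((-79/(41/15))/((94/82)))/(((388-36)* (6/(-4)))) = 395/8272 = 0.05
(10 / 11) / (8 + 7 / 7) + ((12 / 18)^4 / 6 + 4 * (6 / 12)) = 5704 / 2673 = 2.13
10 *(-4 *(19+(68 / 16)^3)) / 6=-10215 / 16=-638.44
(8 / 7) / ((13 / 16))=128 / 91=1.41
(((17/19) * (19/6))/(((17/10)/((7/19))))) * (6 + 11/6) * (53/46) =87185/15732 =5.54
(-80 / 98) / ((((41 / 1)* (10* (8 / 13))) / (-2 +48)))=-299 / 2009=-0.15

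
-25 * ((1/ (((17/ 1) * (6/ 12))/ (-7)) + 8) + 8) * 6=-2276.47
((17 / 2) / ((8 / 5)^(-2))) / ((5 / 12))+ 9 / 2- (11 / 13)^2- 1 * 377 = -13561911 / 42250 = -320.99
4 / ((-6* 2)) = -1 / 3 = -0.33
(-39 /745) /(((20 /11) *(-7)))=429 /104300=0.00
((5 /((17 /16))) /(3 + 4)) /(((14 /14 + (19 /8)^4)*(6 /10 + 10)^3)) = 40960000 /2381380365371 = 0.00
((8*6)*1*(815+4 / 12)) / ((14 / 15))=293520 / 7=41931.43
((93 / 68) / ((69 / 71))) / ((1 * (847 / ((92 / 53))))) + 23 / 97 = 17765878 / 74025259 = 0.24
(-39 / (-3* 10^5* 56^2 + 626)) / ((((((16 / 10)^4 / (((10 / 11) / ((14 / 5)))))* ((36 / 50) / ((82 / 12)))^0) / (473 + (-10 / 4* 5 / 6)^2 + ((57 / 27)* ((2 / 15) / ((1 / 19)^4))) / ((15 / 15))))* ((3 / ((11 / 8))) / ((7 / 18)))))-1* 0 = 3260815309375 / 239719413587116032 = 0.00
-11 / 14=-0.79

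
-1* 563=-563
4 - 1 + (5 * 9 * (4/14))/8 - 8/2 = 17/28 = 0.61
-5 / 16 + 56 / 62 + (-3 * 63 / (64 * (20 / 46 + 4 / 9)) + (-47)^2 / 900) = -3639811 / 11606400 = -0.31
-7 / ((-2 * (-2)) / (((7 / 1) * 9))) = -110.25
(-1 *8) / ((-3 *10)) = 4 / 15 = 0.27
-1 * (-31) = 31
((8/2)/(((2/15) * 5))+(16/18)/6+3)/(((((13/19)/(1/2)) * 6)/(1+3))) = 361/81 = 4.46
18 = 18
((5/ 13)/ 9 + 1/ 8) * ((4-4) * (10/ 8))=0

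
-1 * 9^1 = -9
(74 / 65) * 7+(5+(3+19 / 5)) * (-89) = -13549 / 13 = -1042.23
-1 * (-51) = 51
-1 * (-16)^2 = -256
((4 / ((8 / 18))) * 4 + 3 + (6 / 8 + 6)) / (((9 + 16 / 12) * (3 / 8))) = 366 / 31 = 11.81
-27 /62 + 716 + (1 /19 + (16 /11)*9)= 9442599 /12958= 728.71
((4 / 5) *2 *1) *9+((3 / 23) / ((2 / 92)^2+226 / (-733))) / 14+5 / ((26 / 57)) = 3668893379 / 144836510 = 25.33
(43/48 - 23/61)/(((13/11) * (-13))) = -16709/494832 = -0.03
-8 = -8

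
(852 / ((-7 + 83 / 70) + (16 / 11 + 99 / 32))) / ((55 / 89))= -5661824 / 5199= -1089.02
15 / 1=15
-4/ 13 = -0.31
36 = 36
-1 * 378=-378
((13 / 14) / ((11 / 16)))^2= 10816 / 5929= 1.82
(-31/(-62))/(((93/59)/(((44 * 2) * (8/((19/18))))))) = 211.56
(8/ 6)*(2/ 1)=8/ 3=2.67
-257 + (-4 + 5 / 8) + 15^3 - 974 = 17125 / 8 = 2140.62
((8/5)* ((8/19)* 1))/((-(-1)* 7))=64/665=0.10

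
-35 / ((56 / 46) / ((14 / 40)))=-161 / 16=-10.06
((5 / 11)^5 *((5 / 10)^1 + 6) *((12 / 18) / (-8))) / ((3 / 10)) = -203125 / 5797836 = -0.04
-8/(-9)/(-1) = -8/9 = -0.89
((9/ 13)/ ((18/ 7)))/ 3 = 7/ 78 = 0.09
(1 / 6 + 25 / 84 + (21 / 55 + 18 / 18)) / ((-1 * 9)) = -2843 / 13860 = -0.21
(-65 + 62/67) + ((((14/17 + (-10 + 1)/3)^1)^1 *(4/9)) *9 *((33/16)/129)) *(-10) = -6140021/97954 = -62.68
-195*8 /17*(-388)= 605280 /17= 35604.71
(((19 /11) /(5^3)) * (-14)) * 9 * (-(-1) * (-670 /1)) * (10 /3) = 213864 /55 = 3888.44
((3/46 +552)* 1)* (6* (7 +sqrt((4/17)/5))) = 30474* sqrt(85)/391 +533295/23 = 23905.30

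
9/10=0.90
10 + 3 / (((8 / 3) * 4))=329 / 32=10.28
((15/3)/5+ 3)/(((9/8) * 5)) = 32/45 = 0.71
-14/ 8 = -7/ 4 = -1.75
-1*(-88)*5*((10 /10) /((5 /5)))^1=440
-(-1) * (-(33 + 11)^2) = -1936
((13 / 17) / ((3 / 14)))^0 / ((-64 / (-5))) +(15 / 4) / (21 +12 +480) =935 / 10944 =0.09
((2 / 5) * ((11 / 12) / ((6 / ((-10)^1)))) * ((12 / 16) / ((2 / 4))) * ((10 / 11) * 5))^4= 390625 / 1296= 301.41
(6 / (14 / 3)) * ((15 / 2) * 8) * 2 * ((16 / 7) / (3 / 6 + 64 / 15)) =518400 / 7007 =73.98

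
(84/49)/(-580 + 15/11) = -132/44555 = -0.00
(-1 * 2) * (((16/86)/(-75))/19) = 16/61275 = 0.00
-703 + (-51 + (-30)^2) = 146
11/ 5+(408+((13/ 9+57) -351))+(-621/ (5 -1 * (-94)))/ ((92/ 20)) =57559/ 495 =116.28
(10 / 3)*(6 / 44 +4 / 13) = 635 / 429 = 1.48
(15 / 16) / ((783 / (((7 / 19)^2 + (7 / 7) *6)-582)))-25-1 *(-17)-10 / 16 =-14041933 / 1507536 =-9.31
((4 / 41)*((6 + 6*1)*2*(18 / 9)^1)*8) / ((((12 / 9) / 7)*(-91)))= -1152 / 533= -2.16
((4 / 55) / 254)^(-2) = 48790225 / 4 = 12197556.25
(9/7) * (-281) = -2529/7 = -361.29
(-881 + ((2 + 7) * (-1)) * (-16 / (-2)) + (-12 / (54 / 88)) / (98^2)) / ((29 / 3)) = -20593421 / 208887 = -98.59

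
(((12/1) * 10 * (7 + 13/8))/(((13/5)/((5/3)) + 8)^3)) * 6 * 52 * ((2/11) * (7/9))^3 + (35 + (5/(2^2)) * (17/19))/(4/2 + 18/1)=425230988193547/149145139983312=2.85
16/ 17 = 0.94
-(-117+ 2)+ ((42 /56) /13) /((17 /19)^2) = 1729303 /15028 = 115.07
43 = 43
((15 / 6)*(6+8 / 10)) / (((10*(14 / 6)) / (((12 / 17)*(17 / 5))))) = 306 / 175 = 1.75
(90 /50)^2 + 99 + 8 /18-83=4429 /225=19.68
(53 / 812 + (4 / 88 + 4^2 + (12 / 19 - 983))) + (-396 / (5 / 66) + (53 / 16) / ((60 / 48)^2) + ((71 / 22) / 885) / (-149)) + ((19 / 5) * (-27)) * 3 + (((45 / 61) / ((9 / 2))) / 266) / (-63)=-931551199062217883 / 143334583415100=-6499.14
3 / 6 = 1 / 2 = 0.50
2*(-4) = -8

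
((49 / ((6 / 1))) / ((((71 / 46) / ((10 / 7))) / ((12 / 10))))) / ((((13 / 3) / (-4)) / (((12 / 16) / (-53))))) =5796 / 48919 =0.12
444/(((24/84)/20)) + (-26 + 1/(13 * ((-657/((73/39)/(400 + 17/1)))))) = 59088650633/1902771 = 31054.00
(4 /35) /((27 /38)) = 152 /945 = 0.16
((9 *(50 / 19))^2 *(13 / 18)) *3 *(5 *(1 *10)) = 21937500 / 361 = 60768.70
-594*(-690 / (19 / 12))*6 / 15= 1967328 / 19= 103543.58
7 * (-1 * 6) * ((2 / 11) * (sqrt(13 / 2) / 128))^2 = -273 / 495616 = -0.00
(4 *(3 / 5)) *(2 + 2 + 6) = 24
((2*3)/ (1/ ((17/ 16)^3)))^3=3201872665419/ 8589934592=372.75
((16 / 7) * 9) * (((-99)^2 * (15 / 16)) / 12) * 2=31503.21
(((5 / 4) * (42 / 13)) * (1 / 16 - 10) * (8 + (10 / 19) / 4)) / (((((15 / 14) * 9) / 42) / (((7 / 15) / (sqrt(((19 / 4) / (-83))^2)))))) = -1087885897 / 93860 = -11590.52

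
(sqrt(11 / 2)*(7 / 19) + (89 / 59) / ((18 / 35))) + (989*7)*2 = 7*sqrt(22) / 38 + 14707567 / 1062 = 13849.80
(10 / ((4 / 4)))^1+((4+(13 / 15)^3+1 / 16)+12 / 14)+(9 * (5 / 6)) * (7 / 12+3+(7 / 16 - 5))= 6219503 / 756000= 8.23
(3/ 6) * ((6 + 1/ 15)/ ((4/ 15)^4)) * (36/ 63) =43875/ 128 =342.77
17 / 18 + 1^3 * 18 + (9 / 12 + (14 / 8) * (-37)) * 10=-11179 / 18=-621.06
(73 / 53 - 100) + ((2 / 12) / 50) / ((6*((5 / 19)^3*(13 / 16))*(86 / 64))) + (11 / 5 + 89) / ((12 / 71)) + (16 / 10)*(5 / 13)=367984558853 / 833259375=441.62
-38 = -38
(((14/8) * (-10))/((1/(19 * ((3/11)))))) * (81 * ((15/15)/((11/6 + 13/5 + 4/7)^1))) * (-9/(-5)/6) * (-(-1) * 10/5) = -10180485/11561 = -880.59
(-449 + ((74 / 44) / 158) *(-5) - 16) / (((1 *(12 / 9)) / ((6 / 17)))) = -123.10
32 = 32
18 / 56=9 / 28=0.32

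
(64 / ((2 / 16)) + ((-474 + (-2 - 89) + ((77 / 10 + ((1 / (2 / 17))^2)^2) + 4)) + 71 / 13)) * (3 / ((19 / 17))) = 274971243 / 19760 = 13915.55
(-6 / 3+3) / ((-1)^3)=-1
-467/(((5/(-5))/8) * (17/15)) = 56040/17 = 3296.47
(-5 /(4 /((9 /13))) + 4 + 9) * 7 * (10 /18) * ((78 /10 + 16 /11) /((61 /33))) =2248253 /9516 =236.26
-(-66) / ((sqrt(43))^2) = 1.53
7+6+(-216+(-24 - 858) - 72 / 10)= -5461 / 5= -1092.20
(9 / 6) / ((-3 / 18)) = -9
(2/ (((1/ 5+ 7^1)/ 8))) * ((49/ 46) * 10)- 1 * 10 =2830/ 207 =13.67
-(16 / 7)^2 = -256 / 49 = -5.22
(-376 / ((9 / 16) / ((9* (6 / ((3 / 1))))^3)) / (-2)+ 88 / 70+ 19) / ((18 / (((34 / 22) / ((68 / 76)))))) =1296220831 / 6930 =187044.85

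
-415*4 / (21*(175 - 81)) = -830 / 987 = -0.84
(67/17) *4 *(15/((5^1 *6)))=134/17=7.88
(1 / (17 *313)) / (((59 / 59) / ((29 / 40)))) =29 / 212840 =0.00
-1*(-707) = 707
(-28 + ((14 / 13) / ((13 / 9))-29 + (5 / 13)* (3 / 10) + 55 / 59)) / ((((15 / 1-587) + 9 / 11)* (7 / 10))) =60551425 / 438534551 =0.14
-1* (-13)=13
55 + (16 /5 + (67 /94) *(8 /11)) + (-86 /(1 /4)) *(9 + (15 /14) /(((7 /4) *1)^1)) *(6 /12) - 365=-248211182 /126665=-1959.59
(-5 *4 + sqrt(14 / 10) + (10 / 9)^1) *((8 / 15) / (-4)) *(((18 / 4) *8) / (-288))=-17 / 54 + sqrt(35) / 300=-0.30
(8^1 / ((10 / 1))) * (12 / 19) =48 / 95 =0.51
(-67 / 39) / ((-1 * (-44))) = -67 / 1716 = -0.04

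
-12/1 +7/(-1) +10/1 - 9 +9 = -9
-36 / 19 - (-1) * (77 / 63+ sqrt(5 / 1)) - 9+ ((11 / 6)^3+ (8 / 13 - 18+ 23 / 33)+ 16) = -2463761 / 586872+ sqrt(5) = -1.96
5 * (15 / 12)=6.25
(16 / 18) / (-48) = -1 / 54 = -0.02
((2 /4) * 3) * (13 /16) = 39 /32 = 1.22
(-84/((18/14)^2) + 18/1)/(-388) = 443/5238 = 0.08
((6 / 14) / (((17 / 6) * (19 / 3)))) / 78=9 / 29393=0.00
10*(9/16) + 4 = 77/8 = 9.62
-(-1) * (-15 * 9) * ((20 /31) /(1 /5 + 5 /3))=-10125 /217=-46.66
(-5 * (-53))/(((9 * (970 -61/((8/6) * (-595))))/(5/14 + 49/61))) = 44644550/1267521867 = 0.04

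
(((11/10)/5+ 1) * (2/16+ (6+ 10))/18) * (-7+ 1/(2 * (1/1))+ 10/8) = -18361/3200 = -5.74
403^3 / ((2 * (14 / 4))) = 65450827 / 7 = 9350118.14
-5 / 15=-1 / 3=-0.33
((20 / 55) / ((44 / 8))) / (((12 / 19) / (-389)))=-14782 / 363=-40.72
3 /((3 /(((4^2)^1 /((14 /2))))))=16 /7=2.29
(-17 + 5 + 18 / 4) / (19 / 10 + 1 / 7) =-525 / 143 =-3.67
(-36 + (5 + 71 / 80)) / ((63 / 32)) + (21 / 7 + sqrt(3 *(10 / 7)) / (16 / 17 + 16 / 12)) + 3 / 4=-10.64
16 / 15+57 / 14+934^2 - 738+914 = 183232799 / 210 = 872537.14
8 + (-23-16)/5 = 1/5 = 0.20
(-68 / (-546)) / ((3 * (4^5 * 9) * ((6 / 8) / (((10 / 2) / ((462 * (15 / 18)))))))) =17 / 217945728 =0.00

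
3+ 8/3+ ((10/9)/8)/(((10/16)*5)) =257/45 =5.71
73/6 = 12.17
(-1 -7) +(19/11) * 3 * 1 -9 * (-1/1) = 68/11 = 6.18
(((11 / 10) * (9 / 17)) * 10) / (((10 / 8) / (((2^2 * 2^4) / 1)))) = 25344 / 85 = 298.16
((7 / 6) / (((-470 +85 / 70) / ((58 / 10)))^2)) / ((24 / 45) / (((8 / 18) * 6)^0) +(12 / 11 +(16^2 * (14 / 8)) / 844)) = 669522623 / 8079196795330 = 0.00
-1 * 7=-7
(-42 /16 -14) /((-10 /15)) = 399 /16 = 24.94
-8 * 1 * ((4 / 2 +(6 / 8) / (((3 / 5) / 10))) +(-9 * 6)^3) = 1259596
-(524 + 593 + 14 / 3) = -3365 / 3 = -1121.67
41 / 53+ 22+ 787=42918 / 53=809.77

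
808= 808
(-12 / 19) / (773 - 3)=-6 / 7315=-0.00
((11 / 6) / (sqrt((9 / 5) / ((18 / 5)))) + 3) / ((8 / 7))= 4.89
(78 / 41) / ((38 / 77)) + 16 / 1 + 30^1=38837 / 779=49.85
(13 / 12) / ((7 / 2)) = 13 / 42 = 0.31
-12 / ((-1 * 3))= 4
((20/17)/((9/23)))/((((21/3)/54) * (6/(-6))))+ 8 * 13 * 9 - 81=98985/119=831.81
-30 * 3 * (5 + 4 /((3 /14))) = -2130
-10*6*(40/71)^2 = -19.04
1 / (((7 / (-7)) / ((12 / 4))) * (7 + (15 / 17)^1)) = -0.38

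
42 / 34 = 21 / 17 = 1.24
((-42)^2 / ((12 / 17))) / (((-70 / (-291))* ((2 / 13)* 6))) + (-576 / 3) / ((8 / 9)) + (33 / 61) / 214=2881912659 / 261080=11038.43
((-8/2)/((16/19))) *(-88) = 418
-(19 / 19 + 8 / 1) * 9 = -81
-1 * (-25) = 25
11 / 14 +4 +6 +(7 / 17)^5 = 214633705 / 19877998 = 10.80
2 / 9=0.22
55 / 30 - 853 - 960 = -10867 / 6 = -1811.17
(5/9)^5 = 3125/59049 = 0.05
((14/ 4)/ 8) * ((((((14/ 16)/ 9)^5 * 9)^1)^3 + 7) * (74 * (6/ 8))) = 18015972997469679670172263333/ 105995796271187792177922048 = 169.97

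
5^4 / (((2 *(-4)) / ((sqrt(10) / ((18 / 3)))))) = -625 *sqrt(10) / 48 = -41.18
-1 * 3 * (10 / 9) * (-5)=50 / 3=16.67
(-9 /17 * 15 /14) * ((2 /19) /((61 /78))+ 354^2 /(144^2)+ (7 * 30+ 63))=-2795621505 /17653888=-158.36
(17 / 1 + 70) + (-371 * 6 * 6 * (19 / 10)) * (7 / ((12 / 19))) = -2811681 / 10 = -281168.10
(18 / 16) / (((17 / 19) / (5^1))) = 855 / 136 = 6.29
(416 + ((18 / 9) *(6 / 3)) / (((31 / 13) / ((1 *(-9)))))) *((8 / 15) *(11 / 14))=546832 / 3255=168.00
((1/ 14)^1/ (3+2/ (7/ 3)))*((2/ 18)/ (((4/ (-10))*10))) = -1/ 1944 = -0.00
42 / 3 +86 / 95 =14.91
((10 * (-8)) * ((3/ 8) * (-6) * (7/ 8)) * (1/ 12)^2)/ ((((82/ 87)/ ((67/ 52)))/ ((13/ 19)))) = 204015/ 199424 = 1.02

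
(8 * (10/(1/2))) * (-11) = -1760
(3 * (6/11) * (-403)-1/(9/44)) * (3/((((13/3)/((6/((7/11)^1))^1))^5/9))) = -5458613723513280/6240321451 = -874732.78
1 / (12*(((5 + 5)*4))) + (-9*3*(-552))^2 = 222129216.00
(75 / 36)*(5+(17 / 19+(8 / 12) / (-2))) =7925 / 684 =11.59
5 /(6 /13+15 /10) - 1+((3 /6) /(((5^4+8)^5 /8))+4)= 9587022152615141 /1727696571672681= 5.55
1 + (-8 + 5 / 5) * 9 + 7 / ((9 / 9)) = -55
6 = 6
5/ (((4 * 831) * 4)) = 5/ 13296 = 0.00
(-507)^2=257049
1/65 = 0.02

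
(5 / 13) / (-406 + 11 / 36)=-36 / 37973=-0.00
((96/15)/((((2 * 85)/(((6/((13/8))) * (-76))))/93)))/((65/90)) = -97708032/71825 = -1360.36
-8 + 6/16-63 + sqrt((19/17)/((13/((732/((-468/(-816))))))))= -565/8 + 4 * sqrt(1159)/13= -60.15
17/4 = 4.25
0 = 0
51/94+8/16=49/47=1.04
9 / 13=0.69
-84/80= -1.05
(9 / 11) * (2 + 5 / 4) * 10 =585 / 22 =26.59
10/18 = 5/9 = 0.56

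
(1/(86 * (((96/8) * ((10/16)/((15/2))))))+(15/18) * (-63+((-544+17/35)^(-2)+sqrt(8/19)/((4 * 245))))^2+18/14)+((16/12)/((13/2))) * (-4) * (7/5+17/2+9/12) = 661220779047283785947003141597/200366379542111426144979660-1628435293 * sqrt(38)/144387937071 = 3299.99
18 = 18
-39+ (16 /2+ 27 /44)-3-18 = -2261 /44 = -51.39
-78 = -78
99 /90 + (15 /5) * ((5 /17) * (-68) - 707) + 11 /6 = -32671 /15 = -2178.07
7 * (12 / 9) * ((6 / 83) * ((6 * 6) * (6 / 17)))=12096 / 1411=8.57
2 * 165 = 330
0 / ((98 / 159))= 0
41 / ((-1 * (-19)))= 41 / 19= 2.16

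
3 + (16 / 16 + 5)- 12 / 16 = 33 / 4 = 8.25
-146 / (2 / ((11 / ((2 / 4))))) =-1606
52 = 52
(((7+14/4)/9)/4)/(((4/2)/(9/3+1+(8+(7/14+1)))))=63/32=1.97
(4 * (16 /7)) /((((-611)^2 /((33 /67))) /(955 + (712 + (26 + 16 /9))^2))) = 31262048576 /4727363823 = 6.61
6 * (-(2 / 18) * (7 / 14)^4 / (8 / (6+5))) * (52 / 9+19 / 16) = -0.40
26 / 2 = 13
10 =10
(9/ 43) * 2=18/ 43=0.42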